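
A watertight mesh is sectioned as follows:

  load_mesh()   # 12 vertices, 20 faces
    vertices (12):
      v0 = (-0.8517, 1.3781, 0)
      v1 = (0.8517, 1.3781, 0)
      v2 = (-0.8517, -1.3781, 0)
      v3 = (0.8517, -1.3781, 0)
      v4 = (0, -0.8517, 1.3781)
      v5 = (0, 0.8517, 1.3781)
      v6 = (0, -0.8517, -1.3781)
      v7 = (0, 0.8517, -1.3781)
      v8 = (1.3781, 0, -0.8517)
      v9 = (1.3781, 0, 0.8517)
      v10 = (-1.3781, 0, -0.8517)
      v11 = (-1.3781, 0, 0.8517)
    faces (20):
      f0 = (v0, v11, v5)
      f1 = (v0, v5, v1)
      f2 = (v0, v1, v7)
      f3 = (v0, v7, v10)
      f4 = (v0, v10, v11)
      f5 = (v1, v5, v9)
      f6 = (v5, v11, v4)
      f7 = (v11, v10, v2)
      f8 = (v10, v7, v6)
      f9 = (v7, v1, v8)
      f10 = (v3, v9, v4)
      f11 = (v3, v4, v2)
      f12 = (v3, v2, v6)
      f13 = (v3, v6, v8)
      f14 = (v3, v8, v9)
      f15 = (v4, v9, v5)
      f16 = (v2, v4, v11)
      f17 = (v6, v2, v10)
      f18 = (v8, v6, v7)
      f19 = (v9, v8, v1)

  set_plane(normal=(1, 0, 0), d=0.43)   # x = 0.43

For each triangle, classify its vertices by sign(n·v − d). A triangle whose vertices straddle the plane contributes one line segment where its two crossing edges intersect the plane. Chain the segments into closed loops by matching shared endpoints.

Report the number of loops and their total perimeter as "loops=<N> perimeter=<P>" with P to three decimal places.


Straddling triangles (10 of 20):
  (v0,v5,v1) [--+] → (0.43, 1.11746, 0.682335)–(0.43, 1.3781, 0)  len=0.7304
  (v0,v1,v7) [-+-] → (0.43, 1.3781, 0)–(0.43, 1.11746, -0.682335)  len=0.7304
  (v1,v5,v9) [+-+] → (0.43, 1.11746, 0.682335)–(0.43, 0.585949, 1.21385)  len=0.7517
  (v7,v1,v8) [-++] → (0.43, 1.11746, -0.682335)–(0.43, 0.585949, -1.21385)  len=0.7517
  (v3,v9,v4) [++-] → (0.43, -0.585949, 1.21385)–(0.43, -1.11746, 0.682335)  len=0.7517
  (v3,v4,v2) [+--] → (0.43, -1.11746, 0.682335)–(0.43, -1.3781, 0)  len=0.7304
  (v3,v2,v6) [+--] → (0.43, -1.3781, 0)–(0.43, -1.11746, -0.682335)  len=0.7304
  (v3,v6,v8) [+-+] → (0.43, -1.11746, -0.682335)–(0.43, -0.585949, -1.21385)  len=0.7517
  (v4,v9,v5) [-+-] → (0.43, -0.585949, 1.21385)–(0.43, 0.585949, 1.21385)  len=1.1719
  (v8,v6,v7) [+--] → (0.43, -0.585949, -1.21385)–(0.43, 0.585949, -1.21385)  len=1.1719

Chained into 1 loop(s):
  loop 1: 10 segments, perimeter = 8.2722
Total perimeter = 8.272

loops=1 perimeter=8.272


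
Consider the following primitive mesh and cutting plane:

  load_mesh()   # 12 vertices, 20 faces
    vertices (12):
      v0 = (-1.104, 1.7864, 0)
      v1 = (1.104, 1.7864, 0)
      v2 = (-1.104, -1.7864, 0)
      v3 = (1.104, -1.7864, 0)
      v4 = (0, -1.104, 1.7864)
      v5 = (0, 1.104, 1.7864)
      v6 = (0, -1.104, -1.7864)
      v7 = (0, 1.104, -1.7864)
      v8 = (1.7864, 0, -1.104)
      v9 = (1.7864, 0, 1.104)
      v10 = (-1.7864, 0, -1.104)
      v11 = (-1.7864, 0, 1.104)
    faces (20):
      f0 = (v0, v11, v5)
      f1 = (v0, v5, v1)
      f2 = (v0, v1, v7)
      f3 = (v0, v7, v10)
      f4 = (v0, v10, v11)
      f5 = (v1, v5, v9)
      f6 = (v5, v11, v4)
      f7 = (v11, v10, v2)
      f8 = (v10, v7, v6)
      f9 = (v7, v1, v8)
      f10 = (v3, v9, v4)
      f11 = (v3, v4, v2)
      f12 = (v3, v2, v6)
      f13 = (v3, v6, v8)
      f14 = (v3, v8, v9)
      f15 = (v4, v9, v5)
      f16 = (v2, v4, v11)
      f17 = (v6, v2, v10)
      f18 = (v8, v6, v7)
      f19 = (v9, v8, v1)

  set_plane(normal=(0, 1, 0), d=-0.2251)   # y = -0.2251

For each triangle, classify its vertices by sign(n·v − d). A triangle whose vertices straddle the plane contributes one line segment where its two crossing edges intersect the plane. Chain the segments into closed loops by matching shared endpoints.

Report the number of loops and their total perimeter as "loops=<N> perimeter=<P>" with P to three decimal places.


Straddling triangles (10 of 20):
  (v5,v11,v4) [++-] → (-1.42216, -0.2251, 1.24314)–(0, -0.2251, 1.7864)  len=1.5224
  (v11,v10,v2) [++-] → (-1.70041, -0.2251, -0.964888)–(-1.70041, -0.2251, 0.964888)  len=1.9298
  (v10,v7,v6) [++-] → (0, -0.2251, -1.7864)–(-1.42216, -0.2251, -1.24314)  len=1.5224
  (v3,v9,v4) [-+-] → (1.70041, -0.2251, 0.964888)–(1.42216, -0.2251, 1.24314)  len=0.3935
  (v3,v6,v8) [--+] → (1.42216, -0.2251, -1.24314)–(1.70041, -0.2251, -0.964888)  len=0.3935
  (v3,v8,v9) [-++] → (1.70041, -0.2251, -0.964888)–(1.70041, -0.2251, 0.964888)  len=1.9298
  (v4,v9,v5) [-++] → (1.42216, -0.2251, 1.24314)–(0, -0.2251, 1.7864)  len=1.5224
  (v2,v4,v11) [--+] → (-1.42216, -0.2251, 1.24314)–(-1.70041, -0.2251, 0.964888)  len=0.3935
  (v6,v2,v10) [--+] → (-1.70041, -0.2251, -0.964888)–(-1.42216, -0.2251, -1.24314)  len=0.3935
  (v8,v6,v7) [+-+] → (1.42216, -0.2251, -1.24314)–(0, -0.2251, -1.7864)  len=1.5224

Chained into 1 loop(s):
  loop 1: 10 segments, perimeter = 11.5231
Total perimeter = 11.523

loops=1 perimeter=11.523


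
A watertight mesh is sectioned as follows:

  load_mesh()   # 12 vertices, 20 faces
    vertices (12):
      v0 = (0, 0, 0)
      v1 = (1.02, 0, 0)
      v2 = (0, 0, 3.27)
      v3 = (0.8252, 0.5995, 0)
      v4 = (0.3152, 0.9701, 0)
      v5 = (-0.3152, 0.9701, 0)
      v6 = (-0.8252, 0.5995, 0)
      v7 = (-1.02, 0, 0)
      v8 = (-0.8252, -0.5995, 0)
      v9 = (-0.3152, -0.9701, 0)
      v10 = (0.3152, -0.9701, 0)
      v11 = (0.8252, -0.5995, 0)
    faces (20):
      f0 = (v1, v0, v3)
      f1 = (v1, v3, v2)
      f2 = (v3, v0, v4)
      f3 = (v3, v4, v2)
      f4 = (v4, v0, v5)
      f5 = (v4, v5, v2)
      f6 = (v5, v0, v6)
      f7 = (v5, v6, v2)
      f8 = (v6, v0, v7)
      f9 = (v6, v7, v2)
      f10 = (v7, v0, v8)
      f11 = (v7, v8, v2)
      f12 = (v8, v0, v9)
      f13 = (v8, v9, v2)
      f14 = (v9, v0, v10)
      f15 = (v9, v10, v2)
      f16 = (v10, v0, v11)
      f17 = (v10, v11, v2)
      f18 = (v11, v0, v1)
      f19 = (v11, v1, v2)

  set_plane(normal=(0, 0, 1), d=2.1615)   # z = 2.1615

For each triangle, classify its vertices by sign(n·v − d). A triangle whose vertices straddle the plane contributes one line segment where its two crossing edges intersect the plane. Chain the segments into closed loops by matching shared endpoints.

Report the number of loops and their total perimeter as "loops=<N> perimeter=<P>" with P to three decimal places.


Straddling triangles (10 of 20):
  (v1,v3,v2) [--+] → (0.279735, 0.203225, 2.1615)–(0.345771, 0, 2.1615)  len=0.2137
  (v3,v4,v2) [--+] → (0.10685, 0.328855, 2.1615)–(0.279735, 0.203225, 2.1615)  len=0.2137
  (v4,v5,v2) [--+] → (-0.10685, 0.328855, 2.1615)–(0.10685, 0.328855, 2.1615)  len=0.2137
  (v5,v6,v2) [--+] → (-0.279735, 0.203225, 2.1615)–(-0.10685, 0.328855, 2.1615)  len=0.2137
  (v6,v7,v2) [--+] → (-0.345771, 0, 2.1615)–(-0.279735, 0.203225, 2.1615)  len=0.2137
  (v7,v8,v2) [--+] → (-0.279735, -0.203225, 2.1615)–(-0.345771, 0, 2.1615)  len=0.2137
  (v8,v9,v2) [--+] → (-0.10685, -0.328855, 2.1615)–(-0.279735, -0.203225, 2.1615)  len=0.2137
  (v9,v10,v2) [--+] → (0.10685, -0.328855, 2.1615)–(-0.10685, -0.328855, 2.1615)  len=0.2137
  (v10,v11,v2) [--+] → (0.279735, -0.203225, 2.1615)–(0.10685, -0.328855, 2.1615)  len=0.2137
  (v11,v1,v2) [--+] → (0.345771, 0, 2.1615)–(0.279735, -0.203225, 2.1615)  len=0.2137

Chained into 1 loop(s):
  loop 1: 10 segments, perimeter = 2.1370
Total perimeter = 2.137

loops=1 perimeter=2.137


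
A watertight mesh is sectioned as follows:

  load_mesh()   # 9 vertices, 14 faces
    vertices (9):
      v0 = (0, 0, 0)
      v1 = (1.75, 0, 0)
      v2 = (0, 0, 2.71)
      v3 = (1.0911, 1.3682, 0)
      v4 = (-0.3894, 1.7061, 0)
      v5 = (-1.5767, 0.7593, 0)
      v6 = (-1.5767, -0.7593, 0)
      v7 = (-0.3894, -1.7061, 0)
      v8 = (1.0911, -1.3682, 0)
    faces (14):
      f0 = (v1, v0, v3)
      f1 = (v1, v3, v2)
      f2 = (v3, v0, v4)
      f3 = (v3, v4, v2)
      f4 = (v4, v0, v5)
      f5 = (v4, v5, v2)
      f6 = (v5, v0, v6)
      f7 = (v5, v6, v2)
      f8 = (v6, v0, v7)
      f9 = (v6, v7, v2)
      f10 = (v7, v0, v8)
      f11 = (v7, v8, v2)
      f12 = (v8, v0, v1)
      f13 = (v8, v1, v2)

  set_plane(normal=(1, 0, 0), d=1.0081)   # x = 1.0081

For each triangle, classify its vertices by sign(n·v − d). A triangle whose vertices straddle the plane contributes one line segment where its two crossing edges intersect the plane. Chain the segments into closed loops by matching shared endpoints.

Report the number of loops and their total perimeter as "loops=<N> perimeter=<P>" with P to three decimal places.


loops=1 perimeter=6.408

Straddling triangles (8 of 14):
  (v1,v0,v3) [+-+] → (1.0081, 0, 0)–(1.0081, 1.26412, 0)  len=1.2641
  (v1,v3,v2) [++-] → (1.0081, 1.26412, 0.20615)–(1.0081, 0, 1.14889)  len=1.5769
  (v3,v0,v4) [+--] → (1.0081, 1.26412, 0)–(1.0081, 1.38714, 0)  len=0.1230
  (v3,v4,v2) [+--] → (1.0081, 1.38714, 0)–(1.0081, 1.26412, 0.20615)  len=0.2401
  (v7,v0,v8) [--+] → (1.0081, -1.26412, 0)–(1.0081, -1.38714, 0)  len=0.1230
  (v7,v8,v2) [-+-] → (1.0081, -1.38714, 0)–(1.0081, -1.26412, 0.20615)  len=0.2401
  (v8,v0,v1) [+-+] → (1.0081, -1.26412, 0)–(1.0081, 0, 0)  len=1.2641
  (v8,v1,v2) [++-] → (1.0081, 0, 1.14889)–(1.0081, -1.26412, 0.20615)  len=1.5769

Chained into 1 loop(s):
  loop 1: 8 segments, perimeter = 6.4083
Total perimeter = 6.408


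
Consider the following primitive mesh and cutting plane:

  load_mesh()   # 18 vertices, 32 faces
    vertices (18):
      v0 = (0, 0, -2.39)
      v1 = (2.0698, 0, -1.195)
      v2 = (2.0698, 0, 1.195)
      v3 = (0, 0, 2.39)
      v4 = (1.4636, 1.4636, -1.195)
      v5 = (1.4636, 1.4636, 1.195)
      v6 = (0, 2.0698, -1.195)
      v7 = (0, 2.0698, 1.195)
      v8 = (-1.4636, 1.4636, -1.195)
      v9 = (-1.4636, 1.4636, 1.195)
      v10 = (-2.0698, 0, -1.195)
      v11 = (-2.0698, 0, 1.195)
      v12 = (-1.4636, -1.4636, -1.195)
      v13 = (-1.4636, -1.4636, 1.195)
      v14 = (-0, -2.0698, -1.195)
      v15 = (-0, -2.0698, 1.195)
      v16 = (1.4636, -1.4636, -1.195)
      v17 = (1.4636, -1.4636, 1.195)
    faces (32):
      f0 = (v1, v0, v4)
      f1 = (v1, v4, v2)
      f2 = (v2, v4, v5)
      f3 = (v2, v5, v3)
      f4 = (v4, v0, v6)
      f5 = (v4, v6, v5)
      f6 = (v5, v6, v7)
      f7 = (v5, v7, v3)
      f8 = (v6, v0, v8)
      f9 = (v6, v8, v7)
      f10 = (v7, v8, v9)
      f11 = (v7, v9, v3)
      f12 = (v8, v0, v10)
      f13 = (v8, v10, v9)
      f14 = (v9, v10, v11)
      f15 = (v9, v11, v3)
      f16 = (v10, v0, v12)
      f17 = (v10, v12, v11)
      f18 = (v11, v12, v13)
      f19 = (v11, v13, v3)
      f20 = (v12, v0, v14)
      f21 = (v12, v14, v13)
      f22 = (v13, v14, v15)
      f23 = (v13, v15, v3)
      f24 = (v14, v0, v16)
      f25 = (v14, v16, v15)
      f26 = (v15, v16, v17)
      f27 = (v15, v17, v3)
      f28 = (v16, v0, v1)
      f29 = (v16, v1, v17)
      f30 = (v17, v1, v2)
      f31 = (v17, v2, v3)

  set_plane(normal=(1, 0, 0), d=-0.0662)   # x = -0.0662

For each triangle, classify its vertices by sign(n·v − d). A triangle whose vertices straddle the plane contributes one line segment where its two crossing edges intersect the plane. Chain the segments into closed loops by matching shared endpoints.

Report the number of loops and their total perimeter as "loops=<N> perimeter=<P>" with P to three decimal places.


loops=1 perimeter=14.180

Straddling triangles (12 of 32):
  (v6,v0,v8) [++-] → (-0.0662, 0.0662, -2.33595)–(-0.0662, 2.04238, -1.195)  len=2.2819
  (v6,v8,v7) [+-+] → (-0.0662, 2.04238, -1.195)–(-0.0662, 2.04238, 1.0869)  len=2.2819
  (v7,v8,v9) [+--] → (-0.0662, 2.04238, 1.0869)–(-0.0662, 2.04238, 1.195)  len=0.1081
  (v7,v9,v3) [+-+] → (-0.0662, 2.04238, 1.195)–(-0.0662, 0.0662, 2.33595)  len=2.2819
  (v8,v0,v10) [-+-] → (-0.0662, 0.0662, -2.33595)–(-0.0662, 0, -2.35178)  len=0.0681
  (v9,v11,v3) [--+] → (-0.0662, 0, 2.35178)–(-0.0662, 0.0662, 2.33595)  len=0.0681
  (v10,v0,v12) [-+-] → (-0.0662, 0, -2.35178)–(-0.0662, -0.0662, -2.33595)  len=0.0681
  (v11,v13,v3) [--+] → (-0.0662, -0.0662, 2.33595)–(-0.0662, 0, 2.35178)  len=0.0681
  (v12,v0,v14) [-++] → (-0.0662, -0.0662, -2.33595)–(-0.0662, -2.04238, -1.195)  len=2.2819
  (v12,v14,v13) [-+-] → (-0.0662, -2.04238, -1.195)–(-0.0662, -2.04238, -1.0869)  len=0.1081
  (v13,v14,v15) [-++] → (-0.0662, -2.04238, -1.0869)–(-0.0662, -2.04238, 1.195)  len=2.2819
  (v13,v15,v3) [-++] → (-0.0662, -2.04238, 1.195)–(-0.0662, -0.0662, 2.33595)  len=2.2819

Chained into 1 loop(s):
  loop 1: 12 segments, perimeter = 14.1799
Total perimeter = 14.180


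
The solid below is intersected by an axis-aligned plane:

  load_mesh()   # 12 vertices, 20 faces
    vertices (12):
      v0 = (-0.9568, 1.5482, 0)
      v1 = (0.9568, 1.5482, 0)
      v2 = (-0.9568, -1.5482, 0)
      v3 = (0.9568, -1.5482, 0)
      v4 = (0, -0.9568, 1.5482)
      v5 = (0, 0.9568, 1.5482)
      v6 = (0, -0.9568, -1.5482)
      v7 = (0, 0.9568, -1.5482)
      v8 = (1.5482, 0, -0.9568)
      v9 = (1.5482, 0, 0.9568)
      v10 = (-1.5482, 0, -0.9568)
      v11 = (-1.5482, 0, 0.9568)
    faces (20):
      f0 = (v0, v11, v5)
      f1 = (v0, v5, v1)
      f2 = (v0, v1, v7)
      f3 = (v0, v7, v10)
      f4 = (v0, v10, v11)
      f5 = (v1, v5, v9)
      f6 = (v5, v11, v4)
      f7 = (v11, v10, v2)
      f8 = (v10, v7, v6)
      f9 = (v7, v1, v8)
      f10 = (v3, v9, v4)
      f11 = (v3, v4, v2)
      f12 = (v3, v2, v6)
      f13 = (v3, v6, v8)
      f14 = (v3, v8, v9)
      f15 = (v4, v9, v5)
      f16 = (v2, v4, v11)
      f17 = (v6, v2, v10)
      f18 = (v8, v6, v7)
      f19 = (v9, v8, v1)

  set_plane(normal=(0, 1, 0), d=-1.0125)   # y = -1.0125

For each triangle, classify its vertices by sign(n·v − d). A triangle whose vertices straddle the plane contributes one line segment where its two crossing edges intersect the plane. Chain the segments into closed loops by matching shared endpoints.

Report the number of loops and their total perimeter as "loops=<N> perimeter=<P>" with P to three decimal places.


loops=1 perimeter=7.745

Straddling triangles (8 of 20):
  (v11,v10,v2) [++-] → (-1.16143, -1.0125, -0.331067)–(-1.16143, -1.0125, 0.331067)  len=0.6621
  (v3,v9,v4) [-++] → (1.16143, -1.0125, 0.331067)–(0.0901146, -1.0125, 1.40239)  len=1.5151
  (v3,v4,v2) [-+-] → (0.0901146, -1.0125, 1.40239)–(-0.0901146, -1.0125, 1.40239)  len=0.1802
  (v3,v2,v6) [--+] → (-0.0901146, -1.0125, -1.40239)–(0.0901146, -1.0125, -1.40239)  len=0.1802
  (v3,v6,v8) [-++] → (0.0901146, -1.0125, -1.40239)–(1.16143, -1.0125, -0.331067)  len=1.5151
  (v3,v8,v9) [-++] → (1.16143, -1.0125, -0.331067)–(1.16143, -1.0125, 0.331067)  len=0.6621
  (v2,v4,v11) [-++] → (-0.0901146, -1.0125, 1.40239)–(-1.16143, -1.0125, 0.331067)  len=1.5151
  (v6,v2,v10) [+-+] → (-0.0901146, -1.0125, -1.40239)–(-1.16143, -1.0125, -0.331067)  len=1.5151

Chained into 1 loop(s):
  loop 1: 8 segments, perimeter = 7.7450
Total perimeter = 7.745


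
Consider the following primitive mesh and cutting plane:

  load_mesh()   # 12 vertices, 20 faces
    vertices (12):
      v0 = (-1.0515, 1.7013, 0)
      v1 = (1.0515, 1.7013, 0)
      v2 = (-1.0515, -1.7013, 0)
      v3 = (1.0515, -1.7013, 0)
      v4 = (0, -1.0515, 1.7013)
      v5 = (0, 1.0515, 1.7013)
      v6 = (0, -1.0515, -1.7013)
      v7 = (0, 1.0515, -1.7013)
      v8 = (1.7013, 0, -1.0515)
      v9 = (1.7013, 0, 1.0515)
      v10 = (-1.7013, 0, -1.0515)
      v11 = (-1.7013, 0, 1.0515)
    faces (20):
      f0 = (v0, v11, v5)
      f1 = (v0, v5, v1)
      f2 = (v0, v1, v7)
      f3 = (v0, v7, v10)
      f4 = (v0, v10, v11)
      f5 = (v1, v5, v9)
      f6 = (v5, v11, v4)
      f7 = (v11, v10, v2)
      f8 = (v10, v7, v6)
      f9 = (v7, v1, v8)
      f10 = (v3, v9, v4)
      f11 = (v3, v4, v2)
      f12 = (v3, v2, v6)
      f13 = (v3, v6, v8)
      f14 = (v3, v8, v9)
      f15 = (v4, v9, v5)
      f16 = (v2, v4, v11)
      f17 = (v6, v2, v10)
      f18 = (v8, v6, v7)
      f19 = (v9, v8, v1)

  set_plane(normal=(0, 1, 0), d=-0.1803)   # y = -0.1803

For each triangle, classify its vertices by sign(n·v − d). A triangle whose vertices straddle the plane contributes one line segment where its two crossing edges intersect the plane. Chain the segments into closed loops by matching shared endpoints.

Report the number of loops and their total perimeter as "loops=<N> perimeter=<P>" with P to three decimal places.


loops=1 perimeter=11.057

Straddling triangles (10 of 20):
  (v5,v11,v4) [++-] → (-1.40958, -0.1803, 1.16292)–(0, -0.1803, 1.7013)  len=1.5089
  (v11,v10,v2) [++-] → (-1.63244, -0.1803, -0.940064)–(-1.63244, -0.1803, 0.940064)  len=1.8801
  (v10,v7,v6) [++-] → (0, -0.1803, -1.7013)–(-1.40958, -0.1803, -1.16292)  len=1.5089
  (v3,v9,v4) [-+-] → (1.63244, -0.1803, 0.940064)–(1.40958, -0.1803, 1.16292)  len=0.3152
  (v3,v6,v8) [--+] → (1.40958, -0.1803, -1.16292)–(1.63244, -0.1803, -0.940064)  len=0.3152
  (v3,v8,v9) [-++] → (1.63244, -0.1803, -0.940064)–(1.63244, -0.1803, 0.940064)  len=1.8801
  (v4,v9,v5) [-++] → (1.40958, -0.1803, 1.16292)–(0, -0.1803, 1.7013)  len=1.5089
  (v2,v4,v11) [--+] → (-1.40958, -0.1803, 1.16292)–(-1.63244, -0.1803, 0.940064)  len=0.3152
  (v6,v2,v10) [--+] → (-1.63244, -0.1803, -0.940064)–(-1.40958, -0.1803, -1.16292)  len=0.3152
  (v8,v6,v7) [+-+] → (1.40958, -0.1803, -1.16292)–(0, -0.1803, -1.7013)  len=1.5089

Chained into 1 loop(s):
  loop 1: 10 segments, perimeter = 11.0565
Total perimeter = 11.057


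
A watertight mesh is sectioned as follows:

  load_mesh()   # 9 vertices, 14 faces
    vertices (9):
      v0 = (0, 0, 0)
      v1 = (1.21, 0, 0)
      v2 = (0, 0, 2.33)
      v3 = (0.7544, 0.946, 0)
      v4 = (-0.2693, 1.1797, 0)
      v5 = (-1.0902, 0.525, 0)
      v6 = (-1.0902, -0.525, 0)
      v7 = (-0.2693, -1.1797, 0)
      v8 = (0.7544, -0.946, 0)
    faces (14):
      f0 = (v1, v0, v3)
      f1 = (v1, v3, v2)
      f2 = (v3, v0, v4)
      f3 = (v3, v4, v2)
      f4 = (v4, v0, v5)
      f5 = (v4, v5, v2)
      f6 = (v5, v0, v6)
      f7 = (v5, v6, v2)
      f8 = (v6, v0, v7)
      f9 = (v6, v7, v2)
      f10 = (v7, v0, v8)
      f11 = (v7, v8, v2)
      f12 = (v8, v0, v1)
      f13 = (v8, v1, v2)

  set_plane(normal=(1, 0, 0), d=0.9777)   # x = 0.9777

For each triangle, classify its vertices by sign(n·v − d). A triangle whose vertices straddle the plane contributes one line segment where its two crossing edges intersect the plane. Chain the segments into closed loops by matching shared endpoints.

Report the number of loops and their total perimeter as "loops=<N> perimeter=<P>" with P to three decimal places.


loops=1 perimeter=2.280

Straddling triangles (4 of 14):
  (v1,v0,v3) [+--] → (0.9777, 0, 0)–(0.9777, 0.482344, 0)  len=0.4823
  (v1,v3,v2) [+--] → (0.9777, 0.482344, 0)–(0.9777, 0, 0.447321)  len=0.6578
  (v8,v0,v1) [--+] → (0.9777, 0, 0)–(0.9777, -0.482344, 0)  len=0.4823
  (v8,v1,v2) [-+-] → (0.9777, -0.482344, 0)–(0.9777, 0, 0.447321)  len=0.6578

Chained into 1 loop(s):
  loop 1: 4 segments, perimeter = 2.2804
Total perimeter = 2.280


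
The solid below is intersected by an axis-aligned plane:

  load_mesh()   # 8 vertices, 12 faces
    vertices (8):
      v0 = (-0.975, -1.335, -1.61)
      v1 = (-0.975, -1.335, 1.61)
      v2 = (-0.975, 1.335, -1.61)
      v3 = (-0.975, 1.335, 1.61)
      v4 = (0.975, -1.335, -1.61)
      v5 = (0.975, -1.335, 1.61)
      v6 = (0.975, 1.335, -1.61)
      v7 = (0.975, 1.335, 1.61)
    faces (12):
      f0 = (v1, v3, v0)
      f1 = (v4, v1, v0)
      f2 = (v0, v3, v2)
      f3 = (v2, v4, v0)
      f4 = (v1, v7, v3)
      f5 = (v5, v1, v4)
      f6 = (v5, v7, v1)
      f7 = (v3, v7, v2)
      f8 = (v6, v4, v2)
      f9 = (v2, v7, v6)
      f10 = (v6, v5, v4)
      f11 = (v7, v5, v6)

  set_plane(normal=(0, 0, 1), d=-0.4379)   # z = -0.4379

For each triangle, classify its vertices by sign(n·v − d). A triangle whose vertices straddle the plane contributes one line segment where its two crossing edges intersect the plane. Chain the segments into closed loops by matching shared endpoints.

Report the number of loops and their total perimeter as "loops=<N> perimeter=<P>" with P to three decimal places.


loops=1 perimeter=9.240

Straddling triangles (8 of 12):
  (v1,v3,v0) [++-] → (-0.975, -0.363103, -0.4379)–(-0.975, -1.335, -0.4379)  len=0.9719
  (v4,v1,v0) [-+-] → (0.265188, -1.335, -0.4379)–(-0.975, -1.335, -0.4379)  len=1.2402
  (v0,v3,v2) [-+-] → (-0.975, -0.363103, -0.4379)–(-0.975, 1.335, -0.4379)  len=1.6981
  (v5,v1,v4) [++-] → (0.265188, -1.335, -0.4379)–(0.975, -1.335, -0.4379)  len=0.7098
  (v3,v7,v2) [++-] → (-0.265188, 1.335, -0.4379)–(-0.975, 1.335, -0.4379)  len=0.7098
  (v2,v7,v6) [-+-] → (-0.265188, 1.335, -0.4379)–(0.975, 1.335, -0.4379)  len=1.2402
  (v6,v5,v4) [-+-] → (0.975, 0.363103, -0.4379)–(0.975, -1.335, -0.4379)  len=1.6981
  (v7,v5,v6) [++-] → (0.975, 0.363103, -0.4379)–(0.975, 1.335, -0.4379)  len=0.9719

Chained into 1 loop(s):
  loop 1: 8 segments, perimeter = 9.2400
Total perimeter = 9.240


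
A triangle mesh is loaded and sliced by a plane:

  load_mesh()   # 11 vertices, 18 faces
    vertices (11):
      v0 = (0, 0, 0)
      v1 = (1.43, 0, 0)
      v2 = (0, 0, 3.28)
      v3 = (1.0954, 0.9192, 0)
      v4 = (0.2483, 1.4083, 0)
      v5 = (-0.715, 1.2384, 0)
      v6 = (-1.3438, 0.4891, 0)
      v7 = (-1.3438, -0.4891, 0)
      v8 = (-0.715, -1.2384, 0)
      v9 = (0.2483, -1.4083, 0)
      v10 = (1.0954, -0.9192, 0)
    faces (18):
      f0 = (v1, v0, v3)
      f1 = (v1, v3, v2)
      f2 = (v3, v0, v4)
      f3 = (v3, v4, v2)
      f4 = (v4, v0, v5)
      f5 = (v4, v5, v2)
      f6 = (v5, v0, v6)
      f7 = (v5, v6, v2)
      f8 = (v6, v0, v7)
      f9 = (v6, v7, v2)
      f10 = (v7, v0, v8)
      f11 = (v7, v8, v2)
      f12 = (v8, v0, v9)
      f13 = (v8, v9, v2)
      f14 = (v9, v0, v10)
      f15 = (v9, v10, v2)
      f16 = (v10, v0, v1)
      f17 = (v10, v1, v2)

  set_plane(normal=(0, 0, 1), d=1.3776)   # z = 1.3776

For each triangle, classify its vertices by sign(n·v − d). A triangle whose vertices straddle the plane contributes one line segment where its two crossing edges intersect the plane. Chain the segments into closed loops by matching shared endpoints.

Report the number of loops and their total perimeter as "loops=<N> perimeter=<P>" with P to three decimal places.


Straddling triangles (9 of 18):
  (v1,v3,v2) [--+] → (0.635332, 0.533136, 1.3776)–(0.8294, 0, 1.3776)  len=0.5674
  (v3,v4,v2) [--+] → (0.144014, 0.816814, 1.3776)–(0.635332, 0.533136, 1.3776)  len=0.5673
  (v4,v5,v2) [--+] → (-0.4147, 0.718272, 1.3776)–(0.144014, 0.816814, 1.3776)  len=0.5673
  (v5,v6,v2) [--+] → (-0.779404, 0.283678, 1.3776)–(-0.4147, 0.718272, 1.3776)  len=0.5673
  (v6,v7,v2) [--+] → (-0.779404, -0.283678, 1.3776)–(-0.779404, 0.283678, 1.3776)  len=0.5674
  (v7,v8,v2) [--+] → (-0.4147, -0.718272, 1.3776)–(-0.779404, -0.283678, 1.3776)  len=0.5673
  (v8,v9,v2) [--+] → (0.144014, -0.816814, 1.3776)–(-0.4147, -0.718272, 1.3776)  len=0.5673
  (v9,v10,v2) [--+] → (0.635332, -0.533136, 1.3776)–(0.144014, -0.816814, 1.3776)  len=0.5673
  (v10,v1,v2) [--+] → (0.8294, 0, 1.3776)–(0.635332, -0.533136, 1.3776)  len=0.5674

Chained into 1 loop(s):
  loop 1: 9 segments, perimeter = 5.1061
Total perimeter = 5.106

loops=1 perimeter=5.106


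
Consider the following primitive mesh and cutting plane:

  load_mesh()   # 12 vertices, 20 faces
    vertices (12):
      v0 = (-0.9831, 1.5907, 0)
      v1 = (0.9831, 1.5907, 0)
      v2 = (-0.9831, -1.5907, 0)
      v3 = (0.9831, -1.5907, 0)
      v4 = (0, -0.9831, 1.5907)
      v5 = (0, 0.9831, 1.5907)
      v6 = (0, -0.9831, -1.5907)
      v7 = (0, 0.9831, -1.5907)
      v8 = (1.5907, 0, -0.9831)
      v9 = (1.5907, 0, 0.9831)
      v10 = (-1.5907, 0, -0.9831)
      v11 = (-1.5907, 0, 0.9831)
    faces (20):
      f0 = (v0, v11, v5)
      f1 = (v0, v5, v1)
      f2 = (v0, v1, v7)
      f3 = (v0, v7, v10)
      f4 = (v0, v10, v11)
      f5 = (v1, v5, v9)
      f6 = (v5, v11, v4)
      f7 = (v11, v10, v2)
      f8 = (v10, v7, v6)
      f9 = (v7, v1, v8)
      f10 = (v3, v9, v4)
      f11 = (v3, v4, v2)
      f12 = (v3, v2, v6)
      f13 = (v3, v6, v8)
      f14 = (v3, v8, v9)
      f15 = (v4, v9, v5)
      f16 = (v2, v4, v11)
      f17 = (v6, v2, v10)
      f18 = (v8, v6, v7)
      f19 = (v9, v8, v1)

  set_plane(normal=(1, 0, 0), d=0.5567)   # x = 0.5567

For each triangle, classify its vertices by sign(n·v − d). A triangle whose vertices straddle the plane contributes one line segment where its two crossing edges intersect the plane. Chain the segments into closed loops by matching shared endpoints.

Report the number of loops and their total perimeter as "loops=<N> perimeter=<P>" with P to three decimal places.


loops=1 perimeter=9.403

Straddling triangles (10 of 20):
  (v0,v5,v1) [--+] → (0.5567, 1.32717, 0.689934)–(0.5567, 1.5907, 0)  len=0.7386
  (v0,v1,v7) [-+-] → (0.5567, 1.5907, 0)–(0.5567, 1.32717, -0.689934)  len=0.7386
  (v1,v5,v9) [+-+] → (0.5567, 1.32717, 0.689934)–(0.5567, 0.639043, 1.37806)  len=0.9732
  (v7,v1,v8) [-++] → (0.5567, 1.32717, -0.689934)–(0.5567, 0.639043, -1.37806)  len=0.9732
  (v3,v9,v4) [++-] → (0.5567, -0.639043, 1.37806)–(0.5567, -1.32717, 0.689934)  len=0.9732
  (v3,v4,v2) [+--] → (0.5567, -1.32717, 0.689934)–(0.5567, -1.5907, 0)  len=0.7386
  (v3,v2,v6) [+--] → (0.5567, -1.5907, 0)–(0.5567, -1.32717, -0.689934)  len=0.7386
  (v3,v6,v8) [+-+] → (0.5567, -1.32717, -0.689934)–(0.5567, -0.639043, -1.37806)  len=0.9732
  (v4,v9,v5) [-+-] → (0.5567, -0.639043, 1.37806)–(0.5567, 0.639043, 1.37806)  len=1.2781
  (v8,v6,v7) [+--] → (0.5567, -0.639043, -1.37806)–(0.5567, 0.639043, -1.37806)  len=1.2781

Chained into 1 loop(s):
  loop 1: 10 segments, perimeter = 9.4030
Total perimeter = 9.403


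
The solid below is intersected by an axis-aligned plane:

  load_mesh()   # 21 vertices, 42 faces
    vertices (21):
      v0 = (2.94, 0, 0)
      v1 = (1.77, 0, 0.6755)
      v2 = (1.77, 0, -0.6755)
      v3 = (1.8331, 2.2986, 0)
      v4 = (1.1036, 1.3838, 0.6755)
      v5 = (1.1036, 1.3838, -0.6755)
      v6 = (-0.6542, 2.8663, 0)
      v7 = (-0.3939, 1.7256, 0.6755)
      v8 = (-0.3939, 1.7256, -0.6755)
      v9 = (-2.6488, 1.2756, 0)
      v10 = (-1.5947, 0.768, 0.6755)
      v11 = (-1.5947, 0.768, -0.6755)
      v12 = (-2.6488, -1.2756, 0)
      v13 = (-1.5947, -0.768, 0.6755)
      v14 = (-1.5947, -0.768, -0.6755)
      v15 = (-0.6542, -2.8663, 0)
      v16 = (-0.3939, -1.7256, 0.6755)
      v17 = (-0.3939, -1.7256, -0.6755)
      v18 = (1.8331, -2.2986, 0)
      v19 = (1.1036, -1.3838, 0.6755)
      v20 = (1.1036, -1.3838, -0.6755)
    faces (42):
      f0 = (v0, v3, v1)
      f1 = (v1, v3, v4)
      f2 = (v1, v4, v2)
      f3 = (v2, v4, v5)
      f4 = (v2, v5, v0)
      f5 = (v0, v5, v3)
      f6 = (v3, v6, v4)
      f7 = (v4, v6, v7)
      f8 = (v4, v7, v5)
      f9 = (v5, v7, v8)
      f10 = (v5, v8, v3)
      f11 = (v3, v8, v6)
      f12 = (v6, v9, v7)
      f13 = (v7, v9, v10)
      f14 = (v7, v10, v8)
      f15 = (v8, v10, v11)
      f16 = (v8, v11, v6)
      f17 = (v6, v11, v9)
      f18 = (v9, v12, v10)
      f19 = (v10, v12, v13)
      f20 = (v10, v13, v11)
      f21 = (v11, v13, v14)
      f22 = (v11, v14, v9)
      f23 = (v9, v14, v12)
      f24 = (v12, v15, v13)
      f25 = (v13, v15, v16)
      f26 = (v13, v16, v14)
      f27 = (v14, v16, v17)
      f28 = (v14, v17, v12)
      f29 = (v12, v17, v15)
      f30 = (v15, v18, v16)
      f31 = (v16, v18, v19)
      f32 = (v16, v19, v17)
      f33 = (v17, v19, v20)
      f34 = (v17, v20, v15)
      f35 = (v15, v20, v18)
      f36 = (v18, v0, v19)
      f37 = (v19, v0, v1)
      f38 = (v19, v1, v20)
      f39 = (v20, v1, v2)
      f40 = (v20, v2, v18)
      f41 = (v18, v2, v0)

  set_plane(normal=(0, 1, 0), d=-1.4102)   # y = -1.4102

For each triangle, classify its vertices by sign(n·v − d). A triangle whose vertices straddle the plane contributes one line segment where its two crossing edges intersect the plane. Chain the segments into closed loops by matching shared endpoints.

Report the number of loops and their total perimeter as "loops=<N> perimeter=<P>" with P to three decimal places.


loops=2 perimeter=9.243

Straddling triangles (14 of 42):
  (v12,v15,v13) [+-+] → (-2.48002, -1.4102, 0)–(-1.30685, -1.4102, 0.468758)  len=1.2634
  (v13,v15,v16) [+--] → (-1.30685, -1.4102, 0.468758)–(-0.789402, -1.4102, 0.6755)  len=0.5572
  (v13,v16,v14) [+-+] → (-0.789402, -1.4102, 0.6755)–(-0.789402, -1.4102, 0.230528)  len=0.4450
  (v14,v16,v17) [+--] → (-0.789402, -1.4102, 0.230528)–(-0.789402, -1.4102, -0.6755)  len=0.9060
  (v14,v17,v12) [+-+] → (-0.789402, -1.4102, -0.6755)–(-1.97433, -1.4102, -0.20205)  len=1.2760
  (v12,v17,v15) [+--] → (-1.97433, -1.4102, -0.20205)–(-2.48002, -1.4102, 0)  len=0.5446
  (v16,v18,v19) [--+] → (1.12465, -1.4102, 0.656006)–(0.987936, -1.4102, 0.6755)  len=0.1381
  (v16,v19,v17) [-+-] → (0.987936, -1.4102, 0.6755)–(0.987936, -1.4102, 0.571151)  len=0.1043
  (v17,v19,v20) [-++] → (0.987936, -1.4102, 0.571151)–(0.987936, -1.4102, -0.6755)  len=1.2467
  (v17,v20,v15) [-+-] → (0.987936, -1.4102, -0.6755)–(1.0723, -1.4102, -0.663471)  len=0.0852
  (v15,v20,v18) [-+-] → (1.0723, -1.4102, -0.663471)–(1.12465, -1.4102, -0.656006)  len=0.0529
  (v18,v0,v19) [-++] → (2.26091, -1.4102, 0)–(1.12465, -1.4102, 0.656006)  len=1.3120
  (v20,v2,v18) [++-] → (1.80871, -1.4102, -0.261078)–(1.12465, -1.4102, -0.656006)  len=0.7899
  (v18,v2,v0) [-++] → (1.80871, -1.4102, -0.261078)–(2.26091, -1.4102, 0)  len=0.5222

Chained into 2 loop(s):
  loop 1: 6 segments, perimeter = 4.9922
  loop 2: 8 segments, perimeter = 4.2513
Total perimeter = 9.243


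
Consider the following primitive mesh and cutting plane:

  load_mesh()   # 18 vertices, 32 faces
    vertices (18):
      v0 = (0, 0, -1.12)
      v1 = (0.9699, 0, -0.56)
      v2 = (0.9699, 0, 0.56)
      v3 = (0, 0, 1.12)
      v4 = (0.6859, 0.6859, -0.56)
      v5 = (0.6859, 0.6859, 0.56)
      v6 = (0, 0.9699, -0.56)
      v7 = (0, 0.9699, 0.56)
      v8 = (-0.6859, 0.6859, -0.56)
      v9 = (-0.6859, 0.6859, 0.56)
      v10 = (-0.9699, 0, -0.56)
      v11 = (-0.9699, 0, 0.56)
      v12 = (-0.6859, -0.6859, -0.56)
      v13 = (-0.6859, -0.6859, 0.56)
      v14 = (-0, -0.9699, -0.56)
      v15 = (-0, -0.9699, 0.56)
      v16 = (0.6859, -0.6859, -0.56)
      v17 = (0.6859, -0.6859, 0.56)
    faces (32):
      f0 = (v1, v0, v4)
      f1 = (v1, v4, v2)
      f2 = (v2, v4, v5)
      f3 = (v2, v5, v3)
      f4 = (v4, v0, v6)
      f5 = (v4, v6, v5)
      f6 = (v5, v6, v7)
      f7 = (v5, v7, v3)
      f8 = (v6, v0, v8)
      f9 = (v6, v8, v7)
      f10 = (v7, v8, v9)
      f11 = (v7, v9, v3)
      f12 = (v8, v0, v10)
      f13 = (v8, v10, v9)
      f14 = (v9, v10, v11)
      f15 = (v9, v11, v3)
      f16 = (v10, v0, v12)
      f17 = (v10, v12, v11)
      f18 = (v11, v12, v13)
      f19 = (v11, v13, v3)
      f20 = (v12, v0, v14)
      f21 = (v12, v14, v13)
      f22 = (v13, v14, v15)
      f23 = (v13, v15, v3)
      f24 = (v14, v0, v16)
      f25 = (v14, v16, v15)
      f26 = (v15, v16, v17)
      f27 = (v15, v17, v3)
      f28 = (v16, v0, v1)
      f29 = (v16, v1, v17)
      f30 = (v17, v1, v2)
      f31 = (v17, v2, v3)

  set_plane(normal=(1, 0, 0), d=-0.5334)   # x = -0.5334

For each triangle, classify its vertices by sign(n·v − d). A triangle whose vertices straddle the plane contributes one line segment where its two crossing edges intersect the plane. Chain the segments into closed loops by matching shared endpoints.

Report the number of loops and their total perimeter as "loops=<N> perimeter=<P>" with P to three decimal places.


Straddling triangles (12 of 32):
  (v6,v0,v8) [++-] → (-0.5334, 0.5334, -0.684508)–(-0.5334, 0.749043, -0.56)  len=0.2490
  (v6,v8,v7) [+-+] → (-0.5334, 0.749043, -0.56)–(-0.5334, 0.749043, -0.310984)  len=0.2490
  (v7,v8,v9) [+--] → (-0.5334, 0.749043, -0.310984)–(-0.5334, 0.749043, 0.56)  len=0.8710
  (v7,v9,v3) [+-+] → (-0.5334, 0.749043, 0.56)–(-0.5334, 0.5334, 0.684508)  len=0.2490
  (v8,v0,v10) [-+-] → (-0.5334, 0.5334, -0.684508)–(-0.5334, 0, -0.812026)  len=0.5484
  (v9,v11,v3) [--+] → (-0.5334, 0, 0.812026)–(-0.5334, 0.5334, 0.684508)  len=0.5484
  (v10,v0,v12) [-+-] → (-0.5334, 0, -0.812026)–(-0.5334, -0.5334, -0.684508)  len=0.5484
  (v11,v13,v3) [--+] → (-0.5334, -0.5334, 0.684508)–(-0.5334, 0, 0.812026)  len=0.5484
  (v12,v0,v14) [-++] → (-0.5334, -0.5334, -0.684508)–(-0.5334, -0.749043, -0.56)  len=0.2490
  (v12,v14,v13) [-+-] → (-0.5334, -0.749043, -0.56)–(-0.5334, -0.749043, 0.310984)  len=0.8710
  (v13,v14,v15) [-++] → (-0.5334, -0.749043, 0.310984)–(-0.5334, -0.749043, 0.56)  len=0.2490
  (v13,v15,v3) [-++] → (-0.5334, -0.749043, 0.56)–(-0.5334, -0.5334, 0.684508)  len=0.2490

Chained into 1 loop(s):
  loop 1: 12 segments, perimeter = 5.4297
Total perimeter = 5.430

loops=1 perimeter=5.430


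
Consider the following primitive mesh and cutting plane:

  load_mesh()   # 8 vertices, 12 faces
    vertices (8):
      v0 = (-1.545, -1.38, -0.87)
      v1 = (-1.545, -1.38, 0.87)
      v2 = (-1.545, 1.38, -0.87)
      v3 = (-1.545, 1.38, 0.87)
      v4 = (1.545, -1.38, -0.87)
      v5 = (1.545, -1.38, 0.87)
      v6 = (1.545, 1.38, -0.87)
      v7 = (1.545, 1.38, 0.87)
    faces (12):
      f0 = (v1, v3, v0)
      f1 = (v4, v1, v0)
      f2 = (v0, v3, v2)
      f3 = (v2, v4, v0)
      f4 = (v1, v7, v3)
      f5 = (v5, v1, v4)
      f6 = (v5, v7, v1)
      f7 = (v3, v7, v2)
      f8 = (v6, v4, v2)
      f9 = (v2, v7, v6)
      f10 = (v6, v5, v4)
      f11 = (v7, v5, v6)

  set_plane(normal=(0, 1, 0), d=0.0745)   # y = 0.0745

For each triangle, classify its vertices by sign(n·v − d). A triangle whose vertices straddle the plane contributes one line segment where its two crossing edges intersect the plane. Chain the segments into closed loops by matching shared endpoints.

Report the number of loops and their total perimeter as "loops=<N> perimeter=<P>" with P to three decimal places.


loops=1 perimeter=9.660

Straddling triangles (8 of 12):
  (v1,v3,v0) [-+-] → (-1.545, 0.0745, 0.87)–(-1.545, 0.0745, 0.0469674)  len=0.8230
  (v0,v3,v2) [-++] → (-1.545, 0.0745, 0.0469674)–(-1.545, 0.0745, -0.87)  len=0.9170
  (v2,v4,v0) [+--] → (-0.0834076, 0.0745, -0.87)–(-1.545, 0.0745, -0.87)  len=1.4616
  (v1,v7,v3) [-++] → (0.0834076, 0.0745, 0.87)–(-1.545, 0.0745, 0.87)  len=1.6284
  (v5,v7,v1) [-+-] → (1.545, 0.0745, 0.87)–(0.0834076, 0.0745, 0.87)  len=1.4616
  (v6,v4,v2) [+-+] → (1.545, 0.0745, -0.87)–(-0.0834076, 0.0745, -0.87)  len=1.6284
  (v6,v5,v4) [+--] → (1.545, 0.0745, -0.0469674)–(1.545, 0.0745, -0.87)  len=0.8230
  (v7,v5,v6) [+-+] → (1.545, 0.0745, 0.87)–(1.545, 0.0745, -0.0469674)  len=0.9170

Chained into 1 loop(s):
  loop 1: 8 segments, perimeter = 9.6600
Total perimeter = 9.660


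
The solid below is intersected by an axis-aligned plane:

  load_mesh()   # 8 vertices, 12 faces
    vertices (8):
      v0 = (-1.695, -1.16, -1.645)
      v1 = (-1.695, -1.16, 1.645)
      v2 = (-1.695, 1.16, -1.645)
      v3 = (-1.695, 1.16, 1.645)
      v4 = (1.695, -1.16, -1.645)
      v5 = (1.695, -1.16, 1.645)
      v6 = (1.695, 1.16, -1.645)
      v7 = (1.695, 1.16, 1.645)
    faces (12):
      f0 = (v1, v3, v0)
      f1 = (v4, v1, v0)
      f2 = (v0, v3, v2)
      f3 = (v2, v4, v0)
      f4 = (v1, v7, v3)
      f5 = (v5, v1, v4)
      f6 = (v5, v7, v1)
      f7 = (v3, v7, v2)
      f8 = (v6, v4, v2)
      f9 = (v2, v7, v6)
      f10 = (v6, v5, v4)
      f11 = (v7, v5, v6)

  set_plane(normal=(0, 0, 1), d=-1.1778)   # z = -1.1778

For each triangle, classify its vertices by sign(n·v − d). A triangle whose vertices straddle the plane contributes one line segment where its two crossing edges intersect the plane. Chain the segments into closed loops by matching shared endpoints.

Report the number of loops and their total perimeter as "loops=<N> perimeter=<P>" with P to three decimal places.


loops=1 perimeter=11.420

Straddling triangles (8 of 12):
  (v1,v3,v0) [++-] → (-1.695, -0.830546, -1.1778)–(-1.695, -1.16, -1.1778)  len=0.3295
  (v4,v1,v0) [-+-] → (1.2136, -1.16, -1.1778)–(-1.695, -1.16, -1.1778)  len=2.9086
  (v0,v3,v2) [-+-] → (-1.695, -0.830546, -1.1778)–(-1.695, 1.16, -1.1778)  len=1.9905
  (v5,v1,v4) [++-] → (1.2136, -1.16, -1.1778)–(1.695, -1.16, -1.1778)  len=0.4814
  (v3,v7,v2) [++-] → (-1.2136, 1.16, -1.1778)–(-1.695, 1.16, -1.1778)  len=0.4814
  (v2,v7,v6) [-+-] → (-1.2136, 1.16, -1.1778)–(1.695, 1.16, -1.1778)  len=2.9086
  (v6,v5,v4) [-+-] → (1.695, 0.830546, -1.1778)–(1.695, -1.16, -1.1778)  len=1.9905
  (v7,v5,v6) [++-] → (1.695, 0.830546, -1.1778)–(1.695, 1.16, -1.1778)  len=0.3295

Chained into 1 loop(s):
  loop 1: 8 segments, perimeter = 11.4200
Total perimeter = 11.420


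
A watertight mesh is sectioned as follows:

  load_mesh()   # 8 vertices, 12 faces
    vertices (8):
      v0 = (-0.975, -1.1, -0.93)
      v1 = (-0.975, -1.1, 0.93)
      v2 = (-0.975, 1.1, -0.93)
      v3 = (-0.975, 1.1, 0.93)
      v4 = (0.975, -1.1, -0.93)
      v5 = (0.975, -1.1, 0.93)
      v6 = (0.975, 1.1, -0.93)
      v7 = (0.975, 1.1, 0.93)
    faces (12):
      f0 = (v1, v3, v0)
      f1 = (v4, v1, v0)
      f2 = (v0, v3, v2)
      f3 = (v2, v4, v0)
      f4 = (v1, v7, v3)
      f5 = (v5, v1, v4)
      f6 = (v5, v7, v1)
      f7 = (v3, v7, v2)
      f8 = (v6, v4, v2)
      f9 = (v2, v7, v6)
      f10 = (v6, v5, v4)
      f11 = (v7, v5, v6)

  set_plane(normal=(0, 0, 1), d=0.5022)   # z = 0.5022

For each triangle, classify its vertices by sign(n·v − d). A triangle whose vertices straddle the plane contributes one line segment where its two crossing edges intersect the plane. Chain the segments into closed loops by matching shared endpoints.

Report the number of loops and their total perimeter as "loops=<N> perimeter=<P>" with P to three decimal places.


Straddling triangles (8 of 12):
  (v1,v3,v0) [++-] → (-0.975, 0.594, 0.5022)–(-0.975, -1.1, 0.5022)  len=1.6940
  (v4,v1,v0) [-+-] → (-0.5265, -1.1, 0.5022)–(-0.975, -1.1, 0.5022)  len=0.4485
  (v0,v3,v2) [-+-] → (-0.975, 0.594, 0.5022)–(-0.975, 1.1, 0.5022)  len=0.5060
  (v5,v1,v4) [++-] → (-0.5265, -1.1, 0.5022)–(0.975, -1.1, 0.5022)  len=1.5015
  (v3,v7,v2) [++-] → (0.5265, 1.1, 0.5022)–(-0.975, 1.1, 0.5022)  len=1.5015
  (v2,v7,v6) [-+-] → (0.5265, 1.1, 0.5022)–(0.975, 1.1, 0.5022)  len=0.4485
  (v6,v5,v4) [-+-] → (0.975, -0.594, 0.5022)–(0.975, -1.1, 0.5022)  len=0.5060
  (v7,v5,v6) [++-] → (0.975, -0.594, 0.5022)–(0.975, 1.1, 0.5022)  len=1.6940

Chained into 1 loop(s):
  loop 1: 8 segments, perimeter = 8.3000
Total perimeter = 8.300

loops=1 perimeter=8.300


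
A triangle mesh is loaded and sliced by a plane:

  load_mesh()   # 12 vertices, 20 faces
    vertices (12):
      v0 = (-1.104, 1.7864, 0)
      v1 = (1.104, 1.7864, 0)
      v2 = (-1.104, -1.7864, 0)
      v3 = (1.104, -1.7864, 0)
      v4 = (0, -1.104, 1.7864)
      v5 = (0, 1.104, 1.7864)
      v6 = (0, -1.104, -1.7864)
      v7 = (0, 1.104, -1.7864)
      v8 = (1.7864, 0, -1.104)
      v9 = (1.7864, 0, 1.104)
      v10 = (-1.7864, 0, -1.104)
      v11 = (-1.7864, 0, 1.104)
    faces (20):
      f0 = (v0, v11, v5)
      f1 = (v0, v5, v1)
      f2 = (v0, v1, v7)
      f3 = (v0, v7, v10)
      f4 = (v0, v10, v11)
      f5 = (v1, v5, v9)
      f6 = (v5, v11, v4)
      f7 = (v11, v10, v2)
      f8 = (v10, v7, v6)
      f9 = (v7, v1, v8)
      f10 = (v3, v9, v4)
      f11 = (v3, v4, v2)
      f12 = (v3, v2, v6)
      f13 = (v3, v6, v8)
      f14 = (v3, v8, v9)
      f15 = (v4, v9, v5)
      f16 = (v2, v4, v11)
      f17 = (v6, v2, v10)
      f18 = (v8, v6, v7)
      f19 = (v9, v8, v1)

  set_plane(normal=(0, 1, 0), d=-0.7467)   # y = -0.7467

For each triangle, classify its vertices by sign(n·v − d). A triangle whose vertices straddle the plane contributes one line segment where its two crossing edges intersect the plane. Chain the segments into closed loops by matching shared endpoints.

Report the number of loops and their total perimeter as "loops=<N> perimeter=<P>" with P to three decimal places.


Straddling triangles (10 of 20):
  (v5,v11,v4) [++-] → (-0.578153, -0.7467, 1.56555)–(0, -0.7467, 1.7864)  len=0.6189
  (v11,v10,v2) [++-] → (-1.50116, -0.7467, -0.642537)–(-1.50116, -0.7467, 0.642537)  len=1.2851
  (v10,v7,v6) [++-] → (0, -0.7467, -1.7864)–(-0.578153, -0.7467, -1.56555)  len=0.6189
  (v3,v9,v4) [-+-] → (1.50116, -0.7467, 0.642537)–(0.578153, -0.7467, 1.56555)  len=1.3053
  (v3,v6,v8) [--+] → (0.578153, -0.7467, -1.56555)–(1.50116, -0.7467, -0.642537)  len=1.3053
  (v3,v8,v9) [-++] → (1.50116, -0.7467, -0.642537)–(1.50116, -0.7467, 0.642537)  len=1.2851
  (v4,v9,v5) [-++] → (0.578153, -0.7467, 1.56555)–(0, -0.7467, 1.7864)  len=0.6189
  (v2,v4,v11) [--+] → (-0.578153, -0.7467, 1.56555)–(-1.50116, -0.7467, 0.642537)  len=1.3053
  (v6,v2,v10) [--+] → (-1.50116, -0.7467, -0.642537)–(-0.578153, -0.7467, -1.56555)  len=1.3053
  (v8,v6,v7) [+-+] → (0.578153, -0.7467, -1.56555)–(0, -0.7467, -1.7864)  len=0.6189

Chained into 1 loop(s):
  loop 1: 10 segments, perimeter = 10.2671
Total perimeter = 10.267

loops=1 perimeter=10.267
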